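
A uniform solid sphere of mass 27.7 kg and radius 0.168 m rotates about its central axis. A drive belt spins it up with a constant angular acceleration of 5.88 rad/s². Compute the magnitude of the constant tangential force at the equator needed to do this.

F ≈ 10.9 N

I = (2/5)MR² = (2/5)(27.7)(0.168)² = 0.3127 kg·m².
The required torque is τ = Iα = (0.3127)(5.880) = 1.839 N·m.
A tangential force at the equator gives τ = FR, so F = τ/R = 1.839/0.168 = 10.95 N.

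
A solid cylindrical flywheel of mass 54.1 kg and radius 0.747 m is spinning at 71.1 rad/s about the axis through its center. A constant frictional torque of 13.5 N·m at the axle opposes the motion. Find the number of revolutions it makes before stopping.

≈ 450 revolutions

I = ½MR² = (1/2)(54.1)(0.747)² = 15.09 kg·m².
The net torque has magnitude 13.5 N·m, opposing ω.
|α| = τ/I = 13.50/15.09 = 0.8944 rad/s² (deceleration).
ω² = ω₀² − 2|α|θ with ω = 0 ⇒ θ = ω₀²/(2|α|) = 2826 rad = 449.8 rev.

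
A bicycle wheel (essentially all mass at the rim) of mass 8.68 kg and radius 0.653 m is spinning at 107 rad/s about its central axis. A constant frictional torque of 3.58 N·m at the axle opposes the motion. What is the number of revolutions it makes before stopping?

I = MR² = (8.68)(0.653)² = 3.701 kg·m².
The net torque has magnitude 3.58 N·m, opposing ω.
|α| = τ/I = 3.580/3.701 = 0.9672 rad/s² (deceleration).
ω² = ω₀² − 2|α|θ with ω = 0 ⇒ θ = ω₀²/(2|α|) = 5918 rad = 941.9 rev.

≈ 942 revolutions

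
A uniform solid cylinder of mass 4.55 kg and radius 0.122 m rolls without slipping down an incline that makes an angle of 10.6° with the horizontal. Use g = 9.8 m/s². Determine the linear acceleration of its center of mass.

a ≈ 1.20 m/s²

Translation along the incline: Mg sinθ − f = Ma.
Rotation about the center: fR = Iα with I = ½MR². No-slip gives a = αR, so f = (I/R²)a = (1/2)M a.
Substituting: Mg sinθ = (1 + 0.5000)Ma, so a = g sinθ/(1 + 0.5000) = (9.8) sin 10.6° / 1.500 = 1.202 m/s².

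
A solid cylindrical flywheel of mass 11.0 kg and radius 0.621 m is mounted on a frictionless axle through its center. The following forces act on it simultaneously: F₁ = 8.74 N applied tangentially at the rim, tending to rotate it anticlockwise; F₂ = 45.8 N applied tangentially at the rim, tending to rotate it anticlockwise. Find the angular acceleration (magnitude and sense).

α ≈ 16.0 rad/s², anticlockwise

I = ½MR² = (1/2)(11.0)(0.621)² = 2.121 kg·m².
Taking anticlockwise as positive: τ₁ = +(8.74)(0.621) = +5.428 N·m; τ₂ = +(45.8)(0.621) = +28.44 N·m.
Net torque τ = 33.87 N·m.
α = τ/I = 33.87/2.121 = 15.97 rad/s².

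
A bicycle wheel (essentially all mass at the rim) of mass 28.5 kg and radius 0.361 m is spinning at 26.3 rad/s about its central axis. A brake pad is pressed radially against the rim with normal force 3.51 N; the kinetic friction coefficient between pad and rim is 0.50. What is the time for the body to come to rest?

I = MR² = (28.5)(0.361)² = 3.714 kg·m².
Friction force f = μN = (0.50)(3.51) = 1.755 N at the rim; torque magnitude τ = fR = 0.6336 N·m, opposing ω.
|α| = τ/I = 0.6336/3.714 = 0.1706 rad/s² (deceleration).
0 = ω₀ − |α|t ⇒ t = ω₀/|α| = 26.3/0.1706 = 154.2 s.

t ≈ 154 s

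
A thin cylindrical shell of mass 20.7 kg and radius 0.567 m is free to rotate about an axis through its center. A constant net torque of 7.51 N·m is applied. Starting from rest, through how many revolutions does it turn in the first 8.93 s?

≈ 7.16 revolutions

I = MR² = (20.7)(0.567)² = 6.655 kg·m².
α = τ/I = 7.51/6.655 = 1.129 rad/s².
θ = ½αt² = ½(1.129)(8.93)² = 45.00 rad.
Revolutions = θ/(2π) = 7.161.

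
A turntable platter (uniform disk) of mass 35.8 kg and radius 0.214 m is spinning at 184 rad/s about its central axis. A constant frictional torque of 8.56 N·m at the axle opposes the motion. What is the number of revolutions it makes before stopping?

I = ½MR² = (1/2)(35.8)(0.214)² = 0.8197 kg·m².
The net torque has magnitude 8.56 N·m, opposing ω.
|α| = τ/I = 8.560/0.8197 = 10.44 rad/s² (deceleration).
ω² = ω₀² − 2|α|θ with ω = 0 ⇒ θ = ω₀²/(2|α|) = 1621 rad = 258.0 rev.

≈ 258 revolutions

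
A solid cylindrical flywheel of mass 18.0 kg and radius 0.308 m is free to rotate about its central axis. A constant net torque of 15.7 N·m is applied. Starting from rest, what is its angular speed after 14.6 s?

ω ≈ 268 rad/s

I = ½MR² = (1/2)(18.0)(0.308)² = 0.8538 kg·m².
α = τ/I = 15.7/0.8538 = 18.39 rad/s².
ω = ω₀ + αt = 0 + (18.39)(14.6) = 268.5 rad/s.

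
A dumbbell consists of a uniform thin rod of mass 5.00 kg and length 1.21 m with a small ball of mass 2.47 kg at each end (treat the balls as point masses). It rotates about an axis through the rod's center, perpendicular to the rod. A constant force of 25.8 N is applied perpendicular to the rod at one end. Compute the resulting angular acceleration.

I_rod = (1/12)ML² = (1/12)(5.00)(1.21)² = 0.6100 kg·m².
I_balls = 2·m·(L/2)² = 2(2.47)(0.6050)² = 1.808 kg·m².
Total I = 2.418 kg·m².
τ = F·(L/2) = (25.8)(0.605) = 15.61 N·m.
α = τ/I = 15.61/2.418 = 6.455 rad/s².

α ≈ 6.45 rad/s²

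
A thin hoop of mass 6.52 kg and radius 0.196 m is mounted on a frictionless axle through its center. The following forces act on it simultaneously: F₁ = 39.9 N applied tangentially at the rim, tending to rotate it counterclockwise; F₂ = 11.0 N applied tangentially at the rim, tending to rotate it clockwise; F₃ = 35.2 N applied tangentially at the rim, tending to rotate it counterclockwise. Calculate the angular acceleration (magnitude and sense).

α ≈ 50.2 rad/s², counterclockwise

I = MR² = (6.52)(0.196)² = 0.2505 kg·m².
Taking counterclockwise as positive: τ₁ = +(39.9)(0.196) = +7.820 N·m; τ₂ = −(11.0)(0.196) = −2.156 N·m; τ₃ = +(35.2)(0.196) = +6.899 N·m.
Net torque τ = 12.56 N·m.
α = τ/I = 12.56/0.2505 = 50.16 rad/s².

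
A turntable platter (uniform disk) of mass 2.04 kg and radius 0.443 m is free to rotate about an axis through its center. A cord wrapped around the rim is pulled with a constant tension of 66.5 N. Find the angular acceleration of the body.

I = ½MR² = (1/2)(2.04)(0.443)² = 0.2002 kg·m².
τ = F R = (66.5)(0.443) = 29.46 N·m.
From τ = Iα: α = 29.46/0.2002 = 147.2 rad/s².

α ≈ 147 rad/s²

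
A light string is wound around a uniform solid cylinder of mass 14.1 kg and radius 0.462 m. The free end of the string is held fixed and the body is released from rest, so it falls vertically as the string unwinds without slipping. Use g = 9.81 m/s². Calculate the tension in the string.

Translation: Mg − T = Ma. Rotation about the center: TR = Iα with I = ½MR².
With a = αR: T = (I/R²)a = (1/2)M a, so Mg = (1 + 0.5000)Ma.
a = g/(1 + 0.5000) = 9.81/1.500 = 6.540 m/s².
T = 0.5000·M·a = (0.5000)(14.1)(6.540) = 46.11 N.

T ≈ 46.1 N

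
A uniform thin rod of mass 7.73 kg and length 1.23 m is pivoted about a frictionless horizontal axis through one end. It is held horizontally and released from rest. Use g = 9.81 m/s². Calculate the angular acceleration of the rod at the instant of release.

About the pivot, I = (1/3)ML² = (1/3)(7.73)(1.23)² = 3.898 kg·m².
The weight acts at the center, a distance L/2 = 0.6150 m from the pivot; τ = Mg(L/2) = 46.64 N·m.
α = τ/I = 46.64/3.898 = 11.96 rad/s².
(Equivalently α = (3g/(2L)) = 11.96 rad/s².)

α ≈ 12.0 rad/s²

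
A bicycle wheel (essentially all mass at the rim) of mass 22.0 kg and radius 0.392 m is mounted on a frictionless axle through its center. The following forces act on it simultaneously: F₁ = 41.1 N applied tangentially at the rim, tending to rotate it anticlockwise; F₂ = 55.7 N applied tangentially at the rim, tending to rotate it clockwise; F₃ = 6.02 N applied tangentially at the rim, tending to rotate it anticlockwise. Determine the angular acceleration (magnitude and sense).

I = MR² = (22.0)(0.392)² = 3.381 kg·m².
Taking anticlockwise as positive: τ₁ = +(41.1)(0.392) = +16.11 N·m; τ₂ = −(55.7)(0.392) = −21.83 N·m; τ₃ = +(6.02)(0.392) = +2.360 N·m.
Net torque τ = -3.363 N·m.
α = τ/I = -3.363/3.381 = -0.9949 rad/s².

α ≈ 0.995 rad/s², clockwise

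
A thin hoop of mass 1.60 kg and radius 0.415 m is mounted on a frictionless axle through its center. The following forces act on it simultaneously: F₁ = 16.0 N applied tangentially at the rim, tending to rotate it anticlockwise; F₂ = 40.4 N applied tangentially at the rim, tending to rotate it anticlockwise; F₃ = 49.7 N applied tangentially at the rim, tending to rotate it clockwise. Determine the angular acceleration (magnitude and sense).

I = MR² = (1.60)(0.415)² = 0.2756 kg·m².
Taking anticlockwise as positive: τ₁ = +(16.0)(0.415) = +6.640 N·m; τ₂ = +(40.4)(0.415) = +16.77 N·m; τ₃ = −(49.7)(0.415) = −20.63 N·m.
Net torque τ = 2.780 N·m.
α = τ/I = 2.780/0.2756 = 10.09 rad/s².

α ≈ 10.1 rad/s², anticlockwise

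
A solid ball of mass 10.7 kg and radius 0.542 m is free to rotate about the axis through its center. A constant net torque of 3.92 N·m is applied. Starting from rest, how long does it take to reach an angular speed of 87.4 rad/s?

I = (2/5)MR² = (2/5)(10.7)(0.542)² = 1.257 kg·m².
α = τ/I = 3.92/1.257 = 3.118 rad/s².
ω = αt ⇒ t = ω/α = 87.4/3.118 = 28.03 s.

t ≈ 28.0 s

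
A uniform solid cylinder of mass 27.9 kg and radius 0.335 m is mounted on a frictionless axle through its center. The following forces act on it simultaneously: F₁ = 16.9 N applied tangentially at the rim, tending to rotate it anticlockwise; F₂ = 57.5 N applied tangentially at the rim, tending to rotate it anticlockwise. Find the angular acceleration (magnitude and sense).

α ≈ 15.9 rad/s², anticlockwise

I = ½MR² = (1/2)(27.9)(0.335)² = 1.566 kg·m².
Taking anticlockwise as positive: τ₁ = +(16.9)(0.335) = +5.662 N·m; τ₂ = +(57.5)(0.335) = +19.26 N·m.
Net torque τ = 24.92 N·m.
α = τ/I = 24.92/1.566 = 15.92 rad/s².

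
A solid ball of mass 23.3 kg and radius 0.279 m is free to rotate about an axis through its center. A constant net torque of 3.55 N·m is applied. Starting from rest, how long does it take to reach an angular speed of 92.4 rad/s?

t ≈ 18.9 s

I = (2/5)MR² = (2/5)(23.3)(0.279)² = 0.7255 kg·m².
α = τ/I = 3.55/0.7255 = 4.893 rad/s².
ω = αt ⇒ t = ω/α = 92.4/4.893 = 18.88 s.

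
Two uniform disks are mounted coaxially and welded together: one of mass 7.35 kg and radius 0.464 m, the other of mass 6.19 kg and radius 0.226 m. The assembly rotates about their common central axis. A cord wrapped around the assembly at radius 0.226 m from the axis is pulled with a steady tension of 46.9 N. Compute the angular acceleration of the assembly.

I = ½M₁R₁² + ½M₂R₂² = ½(7.35)(0.464)² + ½(6.19)(0.226)² = 0.9493 kg·m².
τ = F r = (46.9)(0.226) = 10.60 N·m.
α = τ/I = 10.60/0.9493 = 11.17 rad/s².

α ≈ 11.2 rad/s²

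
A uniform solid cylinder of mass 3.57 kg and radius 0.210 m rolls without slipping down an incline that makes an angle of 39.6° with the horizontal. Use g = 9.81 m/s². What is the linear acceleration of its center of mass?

a ≈ 4.17 m/s²

Translation along the incline: Mg sinθ − f = Ma.
Rotation about the center: fR = Iα with I = ½MR². No-slip gives a = αR, so f = (I/R²)a = (1/2)M a.
Substituting: Mg sinθ = (1 + 0.5000)Ma, so a = g sinθ/(1 + 0.5000) = (9.81) sin 39.6° / 1.500 = 4.169 m/s².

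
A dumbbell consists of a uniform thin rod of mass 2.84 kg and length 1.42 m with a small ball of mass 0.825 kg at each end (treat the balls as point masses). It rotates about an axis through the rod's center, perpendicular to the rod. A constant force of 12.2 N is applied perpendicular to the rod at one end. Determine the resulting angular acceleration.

α ≈ 6.62 rad/s²

I_rod = (1/12)ML² = (1/12)(2.84)(1.42)² = 0.4772 kg·m².
I_balls = 2·m·(L/2)² = 2(0.825)(0.7100)² = 0.8318 kg·m².
Total I = 1.309 kg·m².
τ = F·(L/2) = (12.2)(0.710) = 8.662 N·m.
α = τ/I = 8.662/1.309 = 6.617 rad/s².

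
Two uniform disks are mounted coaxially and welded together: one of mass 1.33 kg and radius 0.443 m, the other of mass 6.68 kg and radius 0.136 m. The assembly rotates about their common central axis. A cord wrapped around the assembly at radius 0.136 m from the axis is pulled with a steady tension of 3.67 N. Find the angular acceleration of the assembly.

α ≈ 2.60 rad/s²

I = ½M₁R₁² + ½M₂R₂² = ½(1.33)(0.443)² + ½(6.68)(0.136)² = 0.1923 kg·m².
τ = F r = (3.67)(0.136) = 0.4991 N·m.
α = τ/I = 0.4991/0.1923 = 2.596 rad/s².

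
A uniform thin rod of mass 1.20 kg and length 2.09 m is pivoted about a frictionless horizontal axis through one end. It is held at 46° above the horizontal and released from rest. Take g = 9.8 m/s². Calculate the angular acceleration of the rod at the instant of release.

About the pivot, I = (1/3)ML² = (1/3)(1.20)(2.09)² = 1.747 kg·m².
The weight acts at the center, a distance L/2 = 1.045 m from the pivot; τ = Mg(L/2) cos 46° = 8.537 N·m.
α = τ/I = 8.537/1.747 = 4.886 rad/s².
(Equivalently α = (3g/(2L)) cos 46° = 4.886 rad/s².)

α ≈ 4.89 rad/s²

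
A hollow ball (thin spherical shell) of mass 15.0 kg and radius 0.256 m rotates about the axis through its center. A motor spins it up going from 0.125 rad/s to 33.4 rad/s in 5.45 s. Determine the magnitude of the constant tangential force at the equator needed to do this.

I = (2/3)MR² = (2/3)(15.0)(0.256)² = 0.6554 kg·m².
α = Δω/Δt = (33.4 − 0.125)/5.45 = 6.106 rad/s².
The required torque is τ = Iα = (0.6554)(6.106) = 4.001 N·m.
A tangential force at the equator gives τ = FR, so F = τ/R = 4.001/0.256 = 15.63 N.

F ≈ 15.6 N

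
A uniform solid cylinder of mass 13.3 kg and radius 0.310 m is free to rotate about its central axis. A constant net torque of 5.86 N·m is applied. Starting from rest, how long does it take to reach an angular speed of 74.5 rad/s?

t ≈ 8.12 s

I = ½MR² = (1/2)(13.3)(0.310)² = 0.6391 kg·m².
α = τ/I = 5.86/0.6391 = 9.170 rad/s².
ω = αt ⇒ t = ω/α = 74.5/9.170 = 8.125 s.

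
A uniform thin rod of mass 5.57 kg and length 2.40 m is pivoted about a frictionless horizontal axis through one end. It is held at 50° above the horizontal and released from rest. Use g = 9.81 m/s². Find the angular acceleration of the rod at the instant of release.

α ≈ 3.94 rad/s²

About the pivot, I = (1/3)ML² = (1/3)(5.57)(2.40)² = 10.69 kg·m².
The weight acts at the center, a distance L/2 = 1.200 m from the pivot; τ = Mg(L/2) cos 50° = 42.15 N·m.
α = τ/I = 42.15/10.69 = 3.941 rad/s².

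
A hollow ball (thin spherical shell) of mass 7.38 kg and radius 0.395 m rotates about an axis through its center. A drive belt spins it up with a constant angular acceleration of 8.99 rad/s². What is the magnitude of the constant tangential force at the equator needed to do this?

F ≈ 17.5 N

I = (2/3)MR² = (2/3)(7.38)(0.395)² = 0.7676 kg·m².
The required torque is τ = Iα = (0.7676)(8.990) = 6.901 N·m.
A tangential force at the equator gives τ = FR, so F = τ/R = 6.901/0.395 = 17.47 N.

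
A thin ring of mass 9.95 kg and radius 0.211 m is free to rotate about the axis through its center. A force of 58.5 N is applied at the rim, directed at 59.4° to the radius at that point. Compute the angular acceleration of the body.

α ≈ 24.0 rad/s²

I = MR² = (9.95)(0.211)² = 0.4430 kg·m².
Only the tangential component produces torque: τ = F R sinθ = (58.5)(0.211) sin 59.4° = 10.62 N·m.
Newton's second law for rotation, τ = Iα, gives α = τ/I = 10.62/0.4430 = 23.98 rad/s².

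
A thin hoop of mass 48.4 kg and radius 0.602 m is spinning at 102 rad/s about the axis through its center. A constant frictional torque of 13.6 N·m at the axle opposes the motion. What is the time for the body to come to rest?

t ≈ 132 s

I = MR² = (48.4)(0.602)² = 17.54 kg·m².
The net torque has magnitude 13.6 N·m, opposing ω.
|α| = τ/I = 13.60/17.54 = 0.7754 rad/s² (deceleration).
0 = ω₀ − |α|t ⇒ t = ω₀/|α| = 102/0.7754 = 131.6 s.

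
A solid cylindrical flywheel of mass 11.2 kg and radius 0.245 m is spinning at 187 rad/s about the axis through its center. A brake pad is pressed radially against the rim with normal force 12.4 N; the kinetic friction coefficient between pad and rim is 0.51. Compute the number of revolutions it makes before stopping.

I = ½MR² = (1/2)(11.2)(0.245)² = 0.3361 kg·m².
Friction force f = μN = (0.51)(12.4) = 6.324 N at the rim; torque magnitude τ = fR = 1.549 N·m, opposing ω.
|α| = τ/I = 1.549/0.3361 = 4.609 rad/s² (deceleration).
ω² = ω₀² − 2|α|θ with ω = 0 ⇒ θ = ω₀²/(2|α|) = 3793 rad = 603.7 rev.

≈ 604 revolutions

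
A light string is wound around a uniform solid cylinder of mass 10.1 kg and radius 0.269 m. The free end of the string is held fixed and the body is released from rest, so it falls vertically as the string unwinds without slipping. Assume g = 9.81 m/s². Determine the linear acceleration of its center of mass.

a ≈ 6.54 m/s²

Translation: Mg − T = Ma. Rotation about the center: TR = Iα with I = ½MR².
With a = αR: T = (I/R²)a = (1/2)M a, so Mg = (1 + 0.5000)Ma.
a = g/(1 + 0.5000) = 9.81/1.500 = 6.540 m/s².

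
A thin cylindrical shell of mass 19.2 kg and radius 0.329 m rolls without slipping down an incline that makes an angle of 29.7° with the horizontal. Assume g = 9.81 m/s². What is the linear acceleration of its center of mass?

Translation along the incline: Mg sinθ − f = Ma.
Rotation about the center: fR = Iα with I = MR². No-slip gives a = αR, so f = (I/R²)a = M a.
Substituting: Mg sinθ = (1 + 1.000)Ma, so a = g sinθ/(1 + 1.000) = (9.81) sin 29.7° / 2.000 = 2.430 m/s².

a ≈ 2.43 m/s²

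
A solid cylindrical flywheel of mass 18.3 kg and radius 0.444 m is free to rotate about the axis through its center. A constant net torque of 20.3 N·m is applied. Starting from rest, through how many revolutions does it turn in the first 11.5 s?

≈ 118 revolutions

I = ½MR² = (1/2)(18.3)(0.444)² = 1.804 kg·m².
α = τ/I = 20.3/1.804 = 11.25 rad/s².
θ = ½αt² = ½(11.25)(11.5)² = 744.2 rad.
Revolutions = θ/(2π) = 118.4.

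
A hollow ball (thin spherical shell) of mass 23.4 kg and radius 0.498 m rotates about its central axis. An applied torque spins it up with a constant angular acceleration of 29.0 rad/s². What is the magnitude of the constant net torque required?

τ ≈ 112 N·m

I = (2/3)MR² = (2/3)(23.4)(0.498)² = 3.869 kg·m².
τ = Iα = (3.869)(29.00) = 112.2 N·m.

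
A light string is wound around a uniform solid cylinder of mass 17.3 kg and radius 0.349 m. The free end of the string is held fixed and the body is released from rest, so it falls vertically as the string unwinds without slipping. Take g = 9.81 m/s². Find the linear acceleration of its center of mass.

Translation: Mg − T = Ma. Rotation about the center: TR = Iα with I = ½MR².
With a = αR: T = (I/R²)a = (1/2)M a, so Mg = (1 + 0.5000)Ma.
a = g/(1 + 0.5000) = 9.81/1.500 = 6.540 m/s².

a ≈ 6.54 m/s²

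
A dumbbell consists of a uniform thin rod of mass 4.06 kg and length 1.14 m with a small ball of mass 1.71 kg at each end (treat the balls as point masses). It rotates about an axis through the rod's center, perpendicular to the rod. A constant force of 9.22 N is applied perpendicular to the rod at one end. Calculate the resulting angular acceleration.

I_rod = (1/12)ML² = (1/12)(4.06)(1.14)² = 0.4397 kg·m².
I_balls = 2·m·(L/2)² = 2(1.71)(0.5700)² = 1.111 kg·m².
Total I = 1.551 kg·m².
τ = F·(L/2) = (9.22)(0.570) = 5.255 N·m.
α = τ/I = 5.255/1.551 = 3.389 rad/s².

α ≈ 3.39 rad/s²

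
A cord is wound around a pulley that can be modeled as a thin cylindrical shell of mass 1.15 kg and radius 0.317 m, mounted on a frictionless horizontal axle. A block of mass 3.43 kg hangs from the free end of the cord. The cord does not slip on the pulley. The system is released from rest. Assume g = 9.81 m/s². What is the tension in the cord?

T ≈ 8.45 N

I = MR² = (1.15)(0.317)² = 0.1156 kg·m².
Block: mg − T = ma. Pulley: TR = Iα. No-slip: a = αR, so T = (I/R²)a = 1.150·a.
Then mg = (m + 1.150)a, so a = (3.43)(9.81)/(3.43 + 1.150) = 7.347 m/s².
T = 1.150·a = 8.449 N.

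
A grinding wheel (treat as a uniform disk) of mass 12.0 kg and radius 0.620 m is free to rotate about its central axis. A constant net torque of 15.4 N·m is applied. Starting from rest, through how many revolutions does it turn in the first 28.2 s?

≈ 423 revolutions

I = ½MR² = (1/2)(12.0)(0.620)² = 2.306 kg·m².
α = τ/I = 15.4/2.306 = 6.677 rad/s².
θ = ½αt² = ½(6.677)(28.2)² = 2655 rad.
Revolutions = θ/(2π) = 422.5.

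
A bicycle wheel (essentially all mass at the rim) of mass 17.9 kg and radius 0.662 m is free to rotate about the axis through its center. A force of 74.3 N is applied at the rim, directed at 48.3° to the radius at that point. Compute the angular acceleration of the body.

I = MR² = (17.9)(0.662)² = 7.845 kg·m².
Only the tangential component produces torque: τ = F R sinθ = (74.3)(0.662) sin 48.3° = 36.72 N·m.
From τ = Iα: α = 36.72/7.845 = 4.682 rad/s².

α ≈ 4.68 rad/s²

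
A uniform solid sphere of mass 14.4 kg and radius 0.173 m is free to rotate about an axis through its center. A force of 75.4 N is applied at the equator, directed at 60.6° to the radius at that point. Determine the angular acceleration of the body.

I = (2/5)MR² = (2/5)(14.4)(0.173)² = 0.1724 kg·m².
Only the tangential component produces torque: τ = F R sinθ = (75.4)(0.173) sin 60.6° = 11.36 N·m.
From τ = Iα: α = 11.36/0.1724 = 65.92 rad/s².

α ≈ 65.9 rad/s²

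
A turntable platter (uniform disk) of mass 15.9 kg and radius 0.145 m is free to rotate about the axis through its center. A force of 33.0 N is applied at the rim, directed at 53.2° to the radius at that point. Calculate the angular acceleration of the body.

α ≈ 22.9 rad/s²

I = ½MR² = (1/2)(15.9)(0.145)² = 0.1671 kg·m².
Only the tangential component produces torque: τ = F R sinθ = (33.0)(0.145) sin 53.2° = 3.831 N·m.
Newton's second law for rotation, τ = Iα, gives α = τ/I = 3.831/0.1671 = 22.92 rad/s².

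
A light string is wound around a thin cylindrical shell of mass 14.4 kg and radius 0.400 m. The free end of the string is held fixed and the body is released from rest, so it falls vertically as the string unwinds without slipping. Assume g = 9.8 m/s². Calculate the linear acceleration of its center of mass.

a ≈ 4.90 m/s²

Translation: Mg − T = Ma. Rotation about the center: TR = Iα with I = MR².
With a = αR: T = (I/R²)a = M a, so Mg = (1 + 1.000)Ma.
a = g/(1 + 1.000) = 9.8/2.000 = 4.900 m/s².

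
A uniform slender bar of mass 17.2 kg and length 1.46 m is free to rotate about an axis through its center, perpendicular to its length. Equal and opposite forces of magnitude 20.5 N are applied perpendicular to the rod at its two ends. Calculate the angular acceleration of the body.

I = (1/12)ML² = (1/12)(17.2)(1.46)² = 3.055 kg·m².
The couple gives τ = F·(L/2) + F·(L/2) = F L = (20.5)(1.46) = 29.93 N·m.
Newton's second law for rotation, τ = Iα, gives α = τ/I = 29.93/3.055 = 9.796 rad/s².

α ≈ 9.80 rad/s²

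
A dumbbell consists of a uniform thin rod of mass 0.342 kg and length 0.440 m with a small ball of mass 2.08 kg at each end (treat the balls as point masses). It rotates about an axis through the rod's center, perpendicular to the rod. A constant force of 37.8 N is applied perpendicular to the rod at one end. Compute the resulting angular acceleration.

I_rod = (1/12)ML² = (1/12)(0.342)(0.440)² = 0.005518 kg·m².
I_balls = 2·m·(L/2)² = 2(2.08)(0.2200)² = 0.2013 kg·m².
Total I = 0.2069 kg·m².
τ = F·(L/2) = (37.8)(0.220) = 8.316 N·m.
α = τ/I = 8.316/0.2069 = 40.20 rad/s².

α ≈ 40.2 rad/s²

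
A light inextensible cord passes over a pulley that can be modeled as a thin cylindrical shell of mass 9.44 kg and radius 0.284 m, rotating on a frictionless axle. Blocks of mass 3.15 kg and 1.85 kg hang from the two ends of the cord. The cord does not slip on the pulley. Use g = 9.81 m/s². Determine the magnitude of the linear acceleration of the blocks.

I = MR² = (9.44)(0.284)² = 0.7614 kg·m².
Heavier block: m₁g − T₁ = m₁a. Lighter block: T₂ − m₂g = m₂a.
Pulley: (T₁ − T₂)R = Iα = I(a/R), so T₁ − T₂ = (I/R²)a = 1·M_p a = 9.440·a.
Adding the three: (m₁ − m₂)g = (m₁ + m₂ + 9.440)a, so a = (3.15 − 1.85)(9.81)/(3.15 + 1.85 + 9.440) = 0.8832 m/s².

a ≈ 0.883 m/s²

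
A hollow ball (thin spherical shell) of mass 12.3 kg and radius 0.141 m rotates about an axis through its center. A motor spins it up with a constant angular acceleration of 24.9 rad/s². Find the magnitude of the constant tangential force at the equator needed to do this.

F ≈ 28.8 N

I = (2/3)MR² = (2/3)(12.3)(0.141)² = 0.1630 kg·m².
The required torque is τ = Iα = (0.1630)(24.90) = 4.059 N·m.
A tangential force at the equator gives τ = FR, so F = τ/R = 4.059/0.141 = 28.79 N.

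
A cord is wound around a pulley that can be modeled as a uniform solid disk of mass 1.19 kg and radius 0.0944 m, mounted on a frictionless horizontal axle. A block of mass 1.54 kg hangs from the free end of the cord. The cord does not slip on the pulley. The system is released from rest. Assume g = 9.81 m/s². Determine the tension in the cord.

I = ½MR² = (1/2)(1.19)(0.0944)² = 0.005302 kg·m².
Block: mg − T = ma. Pulley: TR = Iα. No-slip: a = αR, so T = (I/R²)a = 0.5950·a.
Then mg = (m + 0.5950)a, so a = (1.54)(9.81)/(1.54 + 0.5950) = 7.076 m/s².
T = 0.5950·a = 4.210 N.

T ≈ 4.21 N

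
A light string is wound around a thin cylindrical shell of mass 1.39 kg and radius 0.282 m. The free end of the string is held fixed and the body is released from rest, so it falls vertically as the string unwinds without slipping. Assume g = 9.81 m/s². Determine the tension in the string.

Translation: Mg − T = Ma. Rotation about the center: TR = Iα with I = MR².
With a = αR: T = (I/R²)a = M a, so Mg = (1 + 1.000)Ma.
a = g/(1 + 1.000) = 9.81/2.000 = 4.905 m/s².
T = 1.000·M·a = (1.000)(1.39)(4.905) = 6.818 N.

T ≈ 6.82 N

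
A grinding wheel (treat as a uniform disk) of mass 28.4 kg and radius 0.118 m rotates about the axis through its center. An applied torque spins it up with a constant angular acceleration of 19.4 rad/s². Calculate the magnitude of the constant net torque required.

τ ≈ 3.84 N·m

I = ½MR² = (1/2)(28.4)(0.118)² = 0.1977 kg·m².
τ = Iα = (0.1977)(19.40) = 3.836 N·m.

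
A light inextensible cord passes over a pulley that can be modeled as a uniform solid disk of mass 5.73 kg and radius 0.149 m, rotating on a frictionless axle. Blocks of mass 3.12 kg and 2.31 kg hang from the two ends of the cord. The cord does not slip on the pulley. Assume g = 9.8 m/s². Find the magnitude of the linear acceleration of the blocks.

I = ½MR² = (1/2)(5.73)(0.149)² = 0.06361 kg·m².
Heavier block: m₁g − T₁ = m₁a. Lighter block: T₂ − m₂g = m₂a.
Pulley: (T₁ − T₂)R = Iα = I(a/R), so T₁ − T₂ = (I/R²)a = (1/2)M_p a = 2.865·a.
Adding the three: (m₁ − m₂)g = (m₁ + m₂ + 2.865)a, so a = (3.12 − 2.31)(9.8)/(3.12 + 2.31 + 2.865) = 0.9570 m/s².

a ≈ 0.957 m/s²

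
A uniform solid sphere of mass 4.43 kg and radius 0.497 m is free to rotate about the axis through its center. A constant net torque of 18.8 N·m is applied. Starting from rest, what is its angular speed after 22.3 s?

I = (2/5)MR² = (2/5)(4.43)(0.497)² = 0.4377 kg·m².
α = τ/I = 18.8/0.4377 = 42.95 rad/s².
ω = ω₀ + αt = 0 + (42.95)(22.3) = 957.8 rad/s.

ω ≈ 958 rad/s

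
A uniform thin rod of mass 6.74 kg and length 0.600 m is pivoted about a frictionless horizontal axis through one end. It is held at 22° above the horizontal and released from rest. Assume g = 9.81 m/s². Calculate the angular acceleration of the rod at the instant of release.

α ≈ 22.7 rad/s²

About the pivot, I = (1/3)ML² = (1/3)(6.74)(0.600)² = 0.8088 kg·m².
The weight acts at the center, a distance L/2 = 0.3000 m from the pivot; τ = Mg(L/2) cos 22° = 18.39 N·m.
α = τ/I = 18.39/0.8088 = 22.74 rad/s².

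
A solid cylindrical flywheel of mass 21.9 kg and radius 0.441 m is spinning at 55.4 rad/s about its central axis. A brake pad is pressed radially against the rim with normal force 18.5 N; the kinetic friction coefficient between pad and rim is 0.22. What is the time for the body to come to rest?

I = ½MR² = (1/2)(21.9)(0.441)² = 2.130 kg·m².
Friction force f = μN = (0.22)(18.5) = 4.070 N at the rim; torque magnitude τ = fR = 1.795 N·m, opposing ω.
|α| = τ/I = 1.795/2.130 = 0.8428 rad/s² (deceleration).
0 = ω₀ − |α|t ⇒ t = ω₀/|α| = 55.4/0.8428 = 65.73 s.

t ≈ 65.7 s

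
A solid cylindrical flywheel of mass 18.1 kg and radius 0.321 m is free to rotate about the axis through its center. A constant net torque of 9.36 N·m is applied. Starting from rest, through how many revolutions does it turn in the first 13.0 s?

I = ½MR² = (1/2)(18.1)(0.321)² = 0.9325 kg·m².
α = τ/I = 9.36/0.9325 = 10.04 rad/s².
θ = ½αt² = ½(10.04)(13.0)² = 848.2 rad.
Revolutions = θ/(2π) = 135.0.

≈ 135 revolutions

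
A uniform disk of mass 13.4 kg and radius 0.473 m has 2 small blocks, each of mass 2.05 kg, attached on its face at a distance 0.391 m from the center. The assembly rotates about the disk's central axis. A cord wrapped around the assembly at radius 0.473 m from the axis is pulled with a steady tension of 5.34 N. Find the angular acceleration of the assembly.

I_disk = ½MR² = ½(13.4)(0.473)² = 1.499 kg·m².
I_blocks = 2·m·r² = 2(2.05)(0.391)² = 0.6268 kg·m².
Total I = 2.126 kg·m².
τ = F r = (5.34)(0.473) = 2.526 N·m.
α = τ/I = 2.526/2.126 = 1.188 rad/s².

α ≈ 1.19 rad/s²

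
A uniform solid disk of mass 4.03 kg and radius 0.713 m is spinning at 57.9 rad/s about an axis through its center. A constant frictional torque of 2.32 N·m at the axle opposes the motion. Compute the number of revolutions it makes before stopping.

≈ 118 revolutions

I = ½MR² = (1/2)(4.03)(0.713)² = 1.024 kg·m².
The net torque has magnitude 2.32 N·m, opposing ω.
|α| = τ/I = 2.320/1.024 = 2.265 rad/s² (deceleration).
ω² = ω₀² − 2|α|θ with ω = 0 ⇒ θ = ω₀²/(2|α|) = 740.1 rad = 117.8 rev.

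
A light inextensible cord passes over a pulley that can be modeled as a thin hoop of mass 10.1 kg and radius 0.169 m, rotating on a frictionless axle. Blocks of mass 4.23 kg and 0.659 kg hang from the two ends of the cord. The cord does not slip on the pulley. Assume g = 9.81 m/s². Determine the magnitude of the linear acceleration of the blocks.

a ≈ 2.34 m/s²

I = MR² = (10.1)(0.169)² = 0.2885 kg·m².
Heavier block: m₁g − T₁ = m₁a. Lighter block: T₂ − m₂g = m₂a.
Pulley: (T₁ − T₂)R = Iα = I(a/R), so T₁ − T₂ = (I/R²)a = 1·M_p a = 10.10·a.
Adding the three: (m₁ − m₂)g = (m₁ + m₂ + 10.10)a, so a = (4.23 − 0.659)(9.81)/(4.23 + 0.659 + 10.10) = 2.337 m/s².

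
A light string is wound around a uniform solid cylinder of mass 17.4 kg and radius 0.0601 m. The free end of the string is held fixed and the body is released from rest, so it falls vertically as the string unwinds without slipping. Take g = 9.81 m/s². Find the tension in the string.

Translation: Mg − T = Ma. Rotation about the center: TR = Iα with I = ½MR².
With a = αR: T = (I/R²)a = (1/2)M a, so Mg = (1 + 0.5000)Ma.
a = g/(1 + 0.5000) = 9.81/1.500 = 6.540 m/s².
T = 0.5000·M·a = (0.5000)(17.4)(6.540) = 56.90 N.

T ≈ 56.9 N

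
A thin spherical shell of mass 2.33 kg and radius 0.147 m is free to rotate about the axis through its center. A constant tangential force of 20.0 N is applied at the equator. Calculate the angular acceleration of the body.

α ≈ 87.6 rad/s²

I = (2/3)MR² = (2/3)(2.33)(0.147)² = 0.03357 kg·m².
τ = F R = (20.0)(0.147) = 2.940 N·m.
From τ = Iα: α = 2.940/0.03357 = 87.59 rad/s².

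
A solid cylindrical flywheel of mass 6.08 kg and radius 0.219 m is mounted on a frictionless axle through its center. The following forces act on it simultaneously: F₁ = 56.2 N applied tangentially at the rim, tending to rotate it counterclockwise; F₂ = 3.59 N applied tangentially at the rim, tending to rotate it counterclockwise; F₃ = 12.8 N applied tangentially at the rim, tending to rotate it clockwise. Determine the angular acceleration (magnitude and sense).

I = ½MR² = (1/2)(6.08)(0.219)² = 0.1458 kg·m².
Taking counterclockwise as positive: τ₁ = +(56.2)(0.219) = +12.31 N·m; τ₂ = +(3.59)(0.219) = +0.7862 N·m; τ₃ = −(12.8)(0.219) = −2.803 N·m.
Net torque τ = 10.29 N·m.
α = τ/I = 10.29/0.1458 = 70.58 rad/s².

α ≈ 70.6 rad/s², counterclockwise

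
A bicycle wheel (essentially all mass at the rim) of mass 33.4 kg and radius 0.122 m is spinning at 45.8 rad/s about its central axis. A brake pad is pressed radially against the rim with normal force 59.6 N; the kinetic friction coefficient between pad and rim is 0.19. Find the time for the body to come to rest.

I = MR² = (33.4)(0.122)² = 0.4971 kg·m².
Friction force f = μN = (0.19)(59.6) = 11.32 N at the rim; torque magnitude τ = fR = 1.382 N·m, opposing ω.
|α| = τ/I = 1.382/0.4971 = 2.779 rad/s² (deceleration).
0 = ω₀ − |α|t ⇒ t = ω₀/|α| = 45.8/2.779 = 16.48 s.

t ≈ 16.5 s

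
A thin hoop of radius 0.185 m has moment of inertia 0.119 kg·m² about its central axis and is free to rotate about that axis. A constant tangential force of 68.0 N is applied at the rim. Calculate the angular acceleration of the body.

α ≈ 106 rad/s²

τ = F R = (68.0)(0.185) = 12.58 N·m.
From τ = Iα: α = 12.58/0.1190 = 105.7 rad/s².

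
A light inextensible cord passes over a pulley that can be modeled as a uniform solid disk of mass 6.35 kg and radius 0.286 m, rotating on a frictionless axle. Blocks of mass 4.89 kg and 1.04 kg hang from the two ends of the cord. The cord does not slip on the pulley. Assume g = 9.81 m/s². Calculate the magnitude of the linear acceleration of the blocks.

I = ½MR² = (1/2)(6.35)(0.286)² = 0.2597 kg·m².
Heavier block: m₁g − T₁ = m₁a. Lighter block: T₂ − m₂g = m₂a.
Pulley: (T₁ − T₂)R = Iα = I(a/R), so T₁ − T₂ = (I/R²)a = (1/2)M_p a = 3.175·a.
Adding the three: (m₁ − m₂)g = (m₁ + m₂ + 3.175)a, so a = (4.89 − 1.04)(9.81)/(4.89 + 1.04 + 3.175) = 4.148 m/s².

a ≈ 4.15 m/s²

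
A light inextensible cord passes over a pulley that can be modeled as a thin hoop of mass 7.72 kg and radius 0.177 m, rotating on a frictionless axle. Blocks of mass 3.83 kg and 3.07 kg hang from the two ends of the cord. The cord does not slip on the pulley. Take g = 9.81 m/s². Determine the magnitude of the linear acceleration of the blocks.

a ≈ 0.510 m/s²

I = MR² = (7.72)(0.177)² = 0.2419 kg·m².
Heavier block: m₁g − T₁ = m₁a. Lighter block: T₂ − m₂g = m₂a.
Pulley: (T₁ − T₂)R = Iα = I(a/R), so T₁ − T₂ = (I/R²)a = 1·M_p a = 7.720·a.
Adding the three: (m₁ − m₂)g = (m₁ + m₂ + 7.720)a, so a = (3.83 − 3.07)(9.81)/(3.83 + 3.07 + 7.720) = 0.5100 m/s².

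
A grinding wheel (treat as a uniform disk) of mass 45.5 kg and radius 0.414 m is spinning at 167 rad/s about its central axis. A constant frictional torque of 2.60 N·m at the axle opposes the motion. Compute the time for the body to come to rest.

t ≈ 250 s

I = ½MR² = (1/2)(45.5)(0.414)² = 3.899 kg·m².
The net torque has magnitude 2.60 N·m, opposing ω.
|α| = τ/I = 2.600/3.899 = 0.6668 rad/s² (deceleration).
0 = ω₀ − |α|t ⇒ t = ω₀/|α| = 167/0.6668 = 250.5 s.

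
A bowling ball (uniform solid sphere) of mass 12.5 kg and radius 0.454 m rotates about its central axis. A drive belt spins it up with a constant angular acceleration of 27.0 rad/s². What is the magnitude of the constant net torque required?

τ ≈ 27.8 N·m

I = (2/5)MR² = (2/5)(12.5)(0.454)² = 1.031 kg·m².
τ = Iα = (1.031)(27.00) = 27.83 N·m.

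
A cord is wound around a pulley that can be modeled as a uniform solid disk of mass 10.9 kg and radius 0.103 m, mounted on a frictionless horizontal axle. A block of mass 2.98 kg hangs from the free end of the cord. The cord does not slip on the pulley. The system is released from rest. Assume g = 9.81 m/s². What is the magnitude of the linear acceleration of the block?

a ≈ 3.47 m/s²

I = ½MR² = (1/2)(10.9)(0.103)² = 0.05782 kg·m².
Block: mg − T = ma. Pulley: TR = Iα. No-slip: a = αR, so T = (I/R²)a = 5.450·a.
Then mg = (m + 5.450)a, so a = (2.98)(9.81)/(2.98 + 5.450) = 3.468 m/s².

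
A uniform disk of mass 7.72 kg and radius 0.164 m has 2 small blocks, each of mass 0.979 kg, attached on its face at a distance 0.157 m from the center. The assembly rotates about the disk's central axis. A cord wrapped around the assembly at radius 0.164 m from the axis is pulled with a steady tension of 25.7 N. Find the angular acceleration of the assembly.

I_disk = ½MR² = ½(7.72)(0.164)² = 0.1038 kg·m².
I_blocks = 2·m·r² = 2(0.979)(0.157)² = 0.04826 kg·m².
Total I = 0.1521 kg·m².
τ = F r = (25.7)(0.164) = 4.215 N·m.
α = τ/I = 4.215/0.1521 = 27.71 rad/s².

α ≈ 27.7 rad/s²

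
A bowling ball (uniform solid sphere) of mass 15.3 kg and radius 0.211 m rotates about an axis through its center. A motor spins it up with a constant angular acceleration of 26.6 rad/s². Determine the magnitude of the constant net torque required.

τ ≈ 7.25 N·m

I = (2/5)MR² = (2/5)(15.3)(0.211)² = 0.2725 kg·m².
τ = Iα = (0.2725)(26.60) = 7.248 N·m.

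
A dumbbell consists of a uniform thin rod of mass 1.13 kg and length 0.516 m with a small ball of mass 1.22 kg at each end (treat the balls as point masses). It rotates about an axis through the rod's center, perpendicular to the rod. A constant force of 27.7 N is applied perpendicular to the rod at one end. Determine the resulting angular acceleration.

I_rod = (1/12)ML² = (1/12)(1.13)(0.516)² = 0.02507 kg·m².
I_balls = 2·m·(L/2)² = 2(1.22)(0.2580)² = 0.1624 kg·m².
Total I = 0.1875 kg·m².
τ = F·(L/2) = (27.7)(0.258) = 7.147 N·m.
α = τ/I = 7.147/0.1875 = 38.12 rad/s².

α ≈ 38.1 rad/s²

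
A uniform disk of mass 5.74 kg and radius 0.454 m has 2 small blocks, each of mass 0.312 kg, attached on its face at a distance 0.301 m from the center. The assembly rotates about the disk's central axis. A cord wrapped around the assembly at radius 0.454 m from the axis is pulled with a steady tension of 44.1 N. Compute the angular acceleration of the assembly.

I_disk = ½MR² = ½(5.74)(0.454)² = 0.5916 kg·m².
I_blocks = 2·m·r² = 2(0.312)(0.301)² = 0.05654 kg·m².
Total I = 0.6481 kg·m².
τ = F r = (44.1)(0.454) = 20.02 N·m.
α = τ/I = 20.02/0.6481 = 30.89 rad/s².

α ≈ 30.9 rad/s²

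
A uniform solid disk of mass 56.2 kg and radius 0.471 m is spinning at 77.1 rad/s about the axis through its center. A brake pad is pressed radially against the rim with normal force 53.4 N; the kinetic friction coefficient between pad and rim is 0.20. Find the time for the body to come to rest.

t ≈ 95.5 s

I = ½MR² = (1/2)(56.2)(0.471)² = 6.234 kg·m².
Friction force f = μN = (0.20)(53.4) = 10.68 N at the rim; torque magnitude τ = fR = 5.030 N·m, opposing ω.
|α| = τ/I = 5.030/6.234 = 0.8069 rad/s² (deceleration).
0 = ω₀ − |α|t ⇒ t = ω₀/|α| = 77.1/0.8069 = 95.55 s.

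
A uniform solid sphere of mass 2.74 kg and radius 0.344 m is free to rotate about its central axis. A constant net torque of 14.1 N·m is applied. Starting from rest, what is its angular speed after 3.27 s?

I = (2/5)MR² = (2/5)(2.74)(0.344)² = 0.1297 kg·m².
α = τ/I = 14.1/0.1297 = 108.7 rad/s².
ω = ω₀ + αt = 0 + (108.7)(3.27) = 355.5 rad/s.

ω ≈ 355 rad/s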